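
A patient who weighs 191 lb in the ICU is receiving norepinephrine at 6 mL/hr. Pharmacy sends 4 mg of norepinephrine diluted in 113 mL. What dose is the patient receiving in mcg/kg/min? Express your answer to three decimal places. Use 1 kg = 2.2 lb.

0.041 mcg/kg/min

Weight = 191 lb ÷ 2.2 lb/kg = 86.81818 kg
Concentration = 4 mg ÷ 113 mL = 0.03539823 mg/mL = 35.39823 mcg/mL
Drug rate = 6 mL/hr × 35.39823 mcg/mL = 212.3894 mcg/hr
212.3894 mcg/hr ÷ 60 min/hr = 3.539823 mcg/min
3.539823 mcg/min ÷ 86.81818 kg = 0.04077283 mcg/kg/min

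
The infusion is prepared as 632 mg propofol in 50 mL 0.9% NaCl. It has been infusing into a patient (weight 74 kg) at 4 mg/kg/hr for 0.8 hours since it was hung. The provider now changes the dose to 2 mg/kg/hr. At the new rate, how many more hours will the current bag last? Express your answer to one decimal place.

2.7 hours

Initial rate:
Dose = 4 mg/kg/hr × 74 kg = 296 mg/hr
Concentration = 632 mg ÷ 50 mL = 12.64 mg/mL
Rate = 296 mg/hr ÷ 12.64 mg/mL = 23.41772 mL/hr
Volume infused so far = 23.41772 mL/hr × 0.8 hr = 18.73418 mL
Volume remaining = 50 − 18.73418 = 31.26582 mL
New rate:
Dose = 2 mg/kg/hr × 74 kg = 148 mg/hr
Rate = 148 mg/hr ÷ 12.64 mg/mL = 11.70886 mL/hr
Time remaining = 31.26582 mL ÷ 11.70886 mL/hr = 2.67027 hr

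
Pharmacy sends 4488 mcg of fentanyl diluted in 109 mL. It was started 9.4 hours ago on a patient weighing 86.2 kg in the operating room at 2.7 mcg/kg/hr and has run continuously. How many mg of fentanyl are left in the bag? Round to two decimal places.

Dose = 2.7 mcg/kg/hr × 86.2 kg = 232.74 mcg/hr
Concentration = 4488 mcg ÷ 109 mL = 41.17431 mcg/mL
Rate = 232.74 mcg/hr ÷ 41.17431 mcg/mL = 5.652553 mL/hr
Volume infused = 5.652553 mL/hr × 9.4 hr = 53.134 mL
Volume remaining = 109 − 53.134 = 55.866 mL
Drug remaining = 55.866 mL × 41.17431 mcg/mL = 2300.244 mcg = 2.300244 mg

2.30 mg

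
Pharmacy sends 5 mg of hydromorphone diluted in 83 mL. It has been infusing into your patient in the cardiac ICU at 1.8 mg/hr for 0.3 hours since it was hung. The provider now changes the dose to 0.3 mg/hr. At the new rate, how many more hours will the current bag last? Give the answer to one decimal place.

14.9 hours

Initial rate:
Concentration = 5 mg ÷ 83 mL = 0.06024096 mg/mL
Rate = 1.8 mg/hr ÷ 0.06024096 mg/mL = 29.88 mL/hr
Volume infused so far = 29.88 mL/hr × 0.3 hr = 8.964 mL
Volume remaining = 83 − 8.964 = 74.036 mL
New rate:
Rate = 0.3 mg/hr ÷ 0.06024096 mg/mL = 4.98 mL/hr
Time remaining = 74.036 mL ÷ 4.98 mL/hr = 14.86667 hr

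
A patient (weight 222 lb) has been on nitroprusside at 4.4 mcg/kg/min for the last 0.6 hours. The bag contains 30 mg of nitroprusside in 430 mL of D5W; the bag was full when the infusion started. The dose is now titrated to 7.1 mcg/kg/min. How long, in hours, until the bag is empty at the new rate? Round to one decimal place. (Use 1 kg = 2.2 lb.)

Initial rate:
Weight = 222 lb ÷ 2.2 lb/kg = 100.9091 kg
Dose = 4.4 mcg/kg/min × 100.9091 kg = 444 mcg/min
444 mcg/min × 60 min/hr = 26640 mcg/hr
Concentration = 30 mg ÷ 430 mL = 0.06976744 mg/mL = 69.76744 mcg/mL
Rate = 26640 mcg/hr ÷ 69.76744 mcg/mL = 381.84 mL/hr
Volume infused so far = 381.84 mL/hr × 0.6 hr = 229.104 mL
Volume remaining = 430 − 229.104 = 200.896 mL
New rate:
Dose = 7.1 mcg/kg/min × 100.9091 kg = 716.4545 mcg/min
716.4545 mcg/min × 60 min/hr = 42987.27 mcg/hr
Rate = 42987.27 mcg/hr ÷ 69.76744 mcg/mL = 616.1509 mL/hr
Time remaining = 200.896 mL ÷ 616.1509 mL/hr = 0.32605 hr

0.3 hours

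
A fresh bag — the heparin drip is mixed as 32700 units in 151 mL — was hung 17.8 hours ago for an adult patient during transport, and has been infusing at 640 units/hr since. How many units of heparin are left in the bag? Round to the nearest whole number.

21308 units

Concentration = 32700 units ÷ 151 mL = 216.5563 units/mL
Rate = 640 units/hr ÷ 216.5563 units/mL = 2.955352 mL/hr
Volume infused = 2.955352 mL/hr × 17.8 hr = 52.60526 mL
Volume remaining = 151 − 52.60526 = 98.39474 mL
Drug remaining = 98.39474 mL × 216.5563 units/mL = 21308 units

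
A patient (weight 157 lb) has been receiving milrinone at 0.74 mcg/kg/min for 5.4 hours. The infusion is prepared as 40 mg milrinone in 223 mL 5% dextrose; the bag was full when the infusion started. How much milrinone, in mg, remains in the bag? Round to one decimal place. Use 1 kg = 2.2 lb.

Weight = 157 lb ÷ 2.2 lb/kg = 71.36364 kg
Dose = 0.74 mcg/kg/min × 71.36364 kg = 52.80909 mcg/min
52.80909 mcg/min × 60 min/hr = 3168.545 mcg/hr
Concentration = 40 mg ÷ 223 mL = 0.1793722 mg/mL = 179.3722 mcg/mL
Rate = 3168.545 mcg/hr ÷ 179.3722 mcg/mL = 17.66464 mL/hr
Volume infused = 17.66464 mL/hr × 5.4 hr = 95.38906 mL
Volume remaining = 223 − 95.38906 = 127.6109 mL
Drug remaining = 127.6109 mL × 179.3722 mcg/mL = 22889.85 mcg = 22.88985 mg

22.9 mg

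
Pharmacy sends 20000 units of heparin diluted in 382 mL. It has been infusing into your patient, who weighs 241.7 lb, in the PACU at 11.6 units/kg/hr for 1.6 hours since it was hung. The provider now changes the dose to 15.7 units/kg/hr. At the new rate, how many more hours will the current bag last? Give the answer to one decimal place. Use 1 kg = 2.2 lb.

Initial rate:
Weight = 241.7 lb ÷ 2.2 lb/kg = 109.8636 kg
Dose = 11.6 units/kg/hr × 109.8636 kg = 1274.418 units/hr
Concentration = 20000 units ÷ 382 mL = 52.35602 units/mL
Rate = 1274.418 units/hr ÷ 52.35602 units/mL = 24.34139 mL/hr
Volume infused so far = 24.34139 mL/hr × 1.6 hr = 38.94622 mL
Volume remaining = 382 − 38.94622 = 343.0538 mL
New rate:
Dose = 15.7 units/kg/hr × 109.8636 kg = 1724.859 units/hr
Rate = 1724.859 units/hr ÷ 52.35602 units/mL = 32.94481 mL/hr
Time remaining = 343.0538 mL ÷ 32.94481 mL/hr = 10.41298 hr

10.4 hours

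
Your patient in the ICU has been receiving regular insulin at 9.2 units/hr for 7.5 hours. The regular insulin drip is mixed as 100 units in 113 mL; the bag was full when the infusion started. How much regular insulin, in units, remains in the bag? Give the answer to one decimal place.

Concentration = 100 units ÷ 113 mL = 0.8849558 units/mL
Rate = 9.2 units/hr ÷ 0.8849558 units/mL = 10.396 mL/hr
Volume infused = 10.396 mL/hr × 7.5 hr = 77.97 mL
Volume remaining = 113 − 77.97 = 35.03 mL
Drug remaining = 35.03 mL × 0.8849558 units/mL = 31 units

31.0 units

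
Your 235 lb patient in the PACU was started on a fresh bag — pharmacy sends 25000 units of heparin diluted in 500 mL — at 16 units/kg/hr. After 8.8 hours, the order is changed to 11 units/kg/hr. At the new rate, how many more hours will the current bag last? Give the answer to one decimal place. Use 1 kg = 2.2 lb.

Initial rate:
Weight = 235 lb ÷ 2.2 lb/kg = 106.8182 kg
Dose = 16 units/kg/hr × 106.8182 kg = 1709.091 units/hr
Concentration = 25000 units ÷ 500 mL = 50 units/mL
Rate = 1709.091 units/hr ÷ 50 units/mL = 34.18182 mL/hr
Volume infused so far = 34.18182 mL/hr × 8.8 hr = 300.8 mL
Volume remaining = 500 − 300.8 = 199.2 mL
New rate:
Dose = 11 units/kg/hr × 106.8182 kg = 1175 units/hr
Rate = 1175 units/hr ÷ 50 units/mL = 23.5 mL/hr
Time remaining = 199.2 mL ÷ 23.5 mL/hr = 8.476596 hr

8.5 hours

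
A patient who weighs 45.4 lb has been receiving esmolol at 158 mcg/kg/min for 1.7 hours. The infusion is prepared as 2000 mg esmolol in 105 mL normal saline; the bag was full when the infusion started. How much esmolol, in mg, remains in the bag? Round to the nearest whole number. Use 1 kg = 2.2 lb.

1667 mg

Weight = 45.4 lb ÷ 2.2 lb/kg = 20.63636 kg
Dose = 158 mcg/kg/min × 20.63636 kg = 3260.545 mcg/min
3260.545 mcg/min × 60 min/hr = 195632.7 mcg/hr
Concentration = 2000 mg ÷ 105 mL = 19.04762 mg/mL = 19047.62 mcg/mL
Rate = 195632.7 mcg/hr ÷ 19047.62 mcg/mL = 10.27072 mL/hr
Volume infused = 10.27072 mL/hr × 1.7 hr = 17.46022 mL
Volume remaining = 105 − 17.46022 = 87.53978 mL
Drug remaining = 87.53978 mL × 19047.62 mcg/mL = 1667424 mcg = 1667.424 mg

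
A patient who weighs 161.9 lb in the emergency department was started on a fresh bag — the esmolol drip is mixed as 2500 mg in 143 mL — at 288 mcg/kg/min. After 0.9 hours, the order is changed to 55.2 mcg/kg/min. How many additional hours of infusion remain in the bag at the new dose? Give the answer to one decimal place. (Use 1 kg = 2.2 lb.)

Initial rate:
Weight = 161.9 lb ÷ 2.2 lb/kg = 73.59091 kg
Dose = 288 mcg/kg/min × 73.59091 kg = 21194.18 mcg/min
21194.18 mcg/min × 60 min/hr = 1271651 mcg/hr
Concentration = 2500 mg ÷ 143 mL = 17.48252 mg/mL = 17482.52 mcg/mL
Rate = 1271651 mcg/hr ÷ 17482.52 mcg/mL = 72.73843 mL/hr
Volume infused so far = 72.73843 mL/hr × 0.9 hr = 65.46459 mL
Volume remaining = 143 − 65.46459 = 77.53541 mL
New rate:
Dose = 55.2 mcg/kg/min × 73.59091 kg = 4062.218 mcg/min
4062.218 mcg/min × 60 min/hr = 243733.1 mcg/hr
Rate = 243733.1 mcg/hr ÷ 17482.52 mcg/mL = 13.94153 mL/hr
Time remaining = 77.53541 mL ÷ 13.94153 mL/hr = 5.56147 hr

5.6 hours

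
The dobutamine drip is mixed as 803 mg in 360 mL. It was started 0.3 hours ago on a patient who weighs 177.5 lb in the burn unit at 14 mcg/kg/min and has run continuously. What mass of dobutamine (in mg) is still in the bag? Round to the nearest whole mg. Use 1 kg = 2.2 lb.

Weight = 177.5 lb ÷ 2.2 lb/kg = 80.68182 kg
Dose = 14 mcg/kg/min × 80.68182 kg = 1129.545 mcg/min
1129.545 mcg/min × 60 min/hr = 67772.73 mcg/hr
Concentration = 803 mg ÷ 360 mL = 2.230556 mg/mL = 2230.556 mcg/mL
Rate = 67772.73 mcg/hr ÷ 2230.556 mcg/mL = 30.38379 mL/hr
Volume infused = 30.38379 mL/hr × 0.3 hr = 9.115136 mL
Volume remaining = 360 − 9.115136 = 350.8849 mL
Drug remaining = 350.8849 mL × 2230.556 mcg/mL = 782668.2 mcg = 782.6682 mg

783 mg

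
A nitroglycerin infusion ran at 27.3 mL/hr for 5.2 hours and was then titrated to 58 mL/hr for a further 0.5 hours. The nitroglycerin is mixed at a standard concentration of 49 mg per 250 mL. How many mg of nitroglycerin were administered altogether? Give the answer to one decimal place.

33.5 mg

Concentration = 49 mg ÷ 250 mL = 0.196 mg/mL
Stage 1: 27.3 mL/hr × 5.2 hr = 141.96 mL → 141.96 mL × 0.196 mg/mL = 27.82416 mg
Stage 2: 58 mL/hr × 0.5 hr = 29 mL → 29 mL × 0.196 mg/mL = 5.684 mg
Total = 27.82416 + 5.684 = 33.50816 mg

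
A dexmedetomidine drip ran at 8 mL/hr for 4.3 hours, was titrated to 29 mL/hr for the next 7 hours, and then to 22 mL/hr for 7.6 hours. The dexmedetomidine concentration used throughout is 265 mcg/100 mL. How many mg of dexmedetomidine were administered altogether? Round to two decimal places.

1.07 mg

Concentration = 265 mcg ÷ 100 mL = 2.65 mcg/mL
Stage 1: 8 mL/hr × 4.3 hr = 34.4 mL → 34.4 mL × 2.65 mcg/mL = 91.16 mcg
Stage 2: 29 mL/hr × 7 hr = 203 mL → 203 mL × 2.65 mcg/mL = 537.95 mcg
Stage 3: 22 mL/hr × 7.6 hr = 167.2 mL → 167.2 mL × 2.65 mcg/mL = 443.08 mcg
Total = 91.16 + 537.95 + 443.08 = 1072.19 mcg = 1.07219 mg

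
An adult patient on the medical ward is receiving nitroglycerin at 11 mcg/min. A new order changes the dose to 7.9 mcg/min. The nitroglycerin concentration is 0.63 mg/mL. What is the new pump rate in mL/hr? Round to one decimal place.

0.8 mL/hr

7.9 mcg/min × 60 min/hr = 474 mcg/hr
Concentration = 0.63 mg/mL = 630 mcg/mL
Rate = 474 mcg/hr ÷ 630 mcg/mL = 0.752381 mL/hr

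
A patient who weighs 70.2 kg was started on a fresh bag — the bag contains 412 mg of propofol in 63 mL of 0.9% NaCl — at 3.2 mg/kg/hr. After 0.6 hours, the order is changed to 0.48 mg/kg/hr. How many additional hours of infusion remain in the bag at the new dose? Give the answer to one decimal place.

8.2 hours

Initial rate:
Dose = 3.2 mg/kg/hr × 70.2 kg = 224.64 mg/hr
Concentration = 412 mg ÷ 63 mL = 6.539683 mg/mL
Rate = 224.64 mg/hr ÷ 6.539683 mg/mL = 34.35029 mL/hr
Volume infused so far = 34.35029 mL/hr × 0.6 hr = 20.61017 mL
Volume remaining = 63 − 20.61017 = 42.38983 mL
New rate:
Dose = 0.48 mg/kg/hr × 70.2 kg = 33.696 mg/hr
Rate = 33.696 mg/hr ÷ 6.539683 mg/mL = 5.152544 mL/hr
Time remaining = 42.38983 mL ÷ 5.152544 mL/hr = 8.226971 hr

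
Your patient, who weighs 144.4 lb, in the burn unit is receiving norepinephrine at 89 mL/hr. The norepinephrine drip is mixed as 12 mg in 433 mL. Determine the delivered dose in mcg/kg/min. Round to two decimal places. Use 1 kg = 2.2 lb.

0.63 mcg/kg/min

Weight = 144.4 lb ÷ 2.2 lb/kg = 65.63636 kg
Concentration = 12 mg ÷ 433 mL = 0.02771363 mg/mL = 27.71363 mcg/mL
Drug rate = 89 mL/hr × 27.71363 mcg/mL = 2466.513 mcg/hr
2466.513 mcg/hr ÷ 60 min/hr = 41.10855 mcg/min
41.10855 mcg/min ÷ 65.63636 kg = 0.6263075 mcg/kg/min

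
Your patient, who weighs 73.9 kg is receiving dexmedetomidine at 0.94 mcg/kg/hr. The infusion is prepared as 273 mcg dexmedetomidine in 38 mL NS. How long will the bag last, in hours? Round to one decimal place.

3.9 hours

Dose = 0.94 mcg/kg/hr × 73.9 kg = 69.466 mcg/hr
Concentration = 273 mcg ÷ 38 mL = 7.184211 mcg/mL
Rate = 69.466 mcg/hr ÷ 7.184211 mcg/mL = 9.66926 mL/hr
Duration = 38 mL ÷ 9.66926 mL/hr = 3.92998 hr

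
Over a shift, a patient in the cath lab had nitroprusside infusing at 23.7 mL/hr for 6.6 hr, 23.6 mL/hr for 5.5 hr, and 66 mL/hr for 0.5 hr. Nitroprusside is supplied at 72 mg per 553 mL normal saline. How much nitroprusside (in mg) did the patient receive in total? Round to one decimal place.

Concentration = 72 mg ÷ 553 mL = 0.1301989 mg/mL
Stage 1: 23.7 mL/hr × 6.6 hr = 156.42 mL → 156.42 mL × 0.1301989 mg/mL = 20.36571 mg
Stage 2: 23.6 mL/hr × 5.5 hr = 129.8 mL → 129.8 mL × 0.1301989 mg/mL = 16.89982 mg
Stage 3: 66 mL/hr × 0.5 hr = 33 mL → 33 mL × 0.1301989 mg/mL = 4.296564 mg
Total = 20.36571 + 16.89982 + 4.296564 = 41.5621 mg

41.6 mg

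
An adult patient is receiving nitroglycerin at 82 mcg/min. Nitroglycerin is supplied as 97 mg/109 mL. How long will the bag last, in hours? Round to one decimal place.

19.7 hours

82 mcg/min × 60 min/hr = 4920 mcg/hr
Concentration = 97 mg ÷ 109 mL = 0.8899083 mg/mL = 889.9083 mcg/mL
Rate = 4920 mcg/hr ÷ 889.9083 mcg/mL = 5.52866 mL/hr
Duration = 109 mL ÷ 5.52866 mL/hr = 19.71545 hr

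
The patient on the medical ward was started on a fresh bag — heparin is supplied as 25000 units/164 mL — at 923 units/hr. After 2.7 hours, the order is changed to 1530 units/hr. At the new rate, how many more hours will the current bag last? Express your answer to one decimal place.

Initial rate:
Concentration = 25000 units ÷ 164 mL = 152.439 units/mL
Rate = 923 units/hr ÷ 152.439 units/mL = 6.05488 mL/hr
Volume infused so far = 6.05488 mL/hr × 2.7 hr = 16.34818 mL
Volume remaining = 164 − 16.34818 = 147.6518 mL
New rate:
Rate = 1530 units/hr ÷ 152.439 units/mL = 10.0368 mL/hr
Time remaining = 147.6518 mL ÷ 10.0368 mL/hr = 14.71105 hr

14.7 hours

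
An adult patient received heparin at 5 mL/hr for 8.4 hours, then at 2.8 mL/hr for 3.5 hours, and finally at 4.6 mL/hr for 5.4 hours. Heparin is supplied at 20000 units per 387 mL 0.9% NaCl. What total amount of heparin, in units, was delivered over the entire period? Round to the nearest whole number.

Concentration = 20000 units ÷ 387 mL = 51.67959 units/mL
Stage 1: 5 mL/hr × 8.4 hr = 42 mL → 42 mL × 51.67959 units/mL = 2170.543 units
Stage 2: 2.8 mL/hr × 3.5 hr = 9.8 mL → 9.8 mL × 51.67959 units/mL = 506.4599 units
Stage 3: 4.6 mL/hr × 5.4 hr = 24.84 mL → 24.84 mL × 51.67959 units/mL = 1283.721 units
Total = 2170.543 + 506.4599 + 1283.721 = 3960.724 units

3961 units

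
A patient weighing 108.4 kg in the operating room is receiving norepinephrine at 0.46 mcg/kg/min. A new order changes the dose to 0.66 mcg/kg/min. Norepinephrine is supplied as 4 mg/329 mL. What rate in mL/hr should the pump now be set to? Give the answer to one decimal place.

353.1 mL/hr

Dose = 0.66 mcg/kg/min × 108.4 kg = 71.544 mcg/min
71.544 mcg/min × 60 min/hr = 4292.64 mcg/hr
Concentration = 4 mg ÷ 329 mL = 0.01215805 mg/mL = 12.15805 mcg/mL
Rate = 4292.64 mcg/hr ÷ 12.15805 mcg/mL = 353.0696 mL/hr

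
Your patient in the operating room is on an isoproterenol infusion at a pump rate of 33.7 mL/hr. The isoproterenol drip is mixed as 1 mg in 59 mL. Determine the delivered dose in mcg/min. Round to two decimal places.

9.52 mcg/min

Concentration = 1 mg ÷ 59 mL = 0.01694915 mg/mL = 16.94915 mcg/mL
Drug rate = 33.7 mL/hr × 16.94915 mcg/mL = 571.1864 mcg/hr
571.1864 mcg/hr ÷ 60 min/hr = 9.519774 mcg/min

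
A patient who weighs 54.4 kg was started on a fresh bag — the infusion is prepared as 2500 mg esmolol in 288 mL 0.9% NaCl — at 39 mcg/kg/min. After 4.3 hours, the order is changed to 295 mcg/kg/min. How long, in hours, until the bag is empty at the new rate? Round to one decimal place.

Initial rate:
Dose = 39 mcg/kg/min × 54.4 kg = 2121.6 mcg/min
2121.6 mcg/min × 60 min/hr = 127296 mcg/hr
Concentration = 2500 mg ÷ 288 mL = 8.680556 mg/mL = 8680.556 mcg/mL
Rate = 127296 mcg/hr ÷ 8680.556 mcg/mL = 14.6645 mL/hr
Volume infused so far = 14.6645 mL/hr × 4.3 hr = 63.05735 mL
Volume remaining = 288 − 63.05735 = 224.9427 mL
New rate:
Dose = 295 mcg/kg/min × 54.4 kg = 16048 mcg/min
16048 mcg/min × 60 min/hr = 962880 mcg/hr
Rate = 962880 mcg/hr ÷ 8680.556 mcg/mL = 110.9238 mL/hr
Time remaining = 224.9427 mL ÷ 110.9238 mL/hr = 2.027903 hr

2.0 hours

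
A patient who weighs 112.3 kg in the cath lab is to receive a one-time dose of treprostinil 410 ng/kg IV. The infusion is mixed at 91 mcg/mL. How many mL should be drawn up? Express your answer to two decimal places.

0.51 mL

Dose = 410 ng/kg × 112.3 kg = 46043 ng
Concentration = 91 mcg/mL = 91000 ng/mL
Volume = 46043 ng ÷ 91000 ng/mL = 0.505967 mL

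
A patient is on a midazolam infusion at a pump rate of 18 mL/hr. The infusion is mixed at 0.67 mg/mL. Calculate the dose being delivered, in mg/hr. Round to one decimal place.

Drug rate = 18 mL/hr × 0.67 mg/mL = 12.06 mg/hr

12.1 mg/hr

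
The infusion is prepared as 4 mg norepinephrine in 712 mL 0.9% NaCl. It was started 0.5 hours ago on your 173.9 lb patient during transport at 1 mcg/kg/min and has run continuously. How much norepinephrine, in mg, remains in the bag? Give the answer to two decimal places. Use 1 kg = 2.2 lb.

Weight = 173.9 lb ÷ 2.2 lb/kg = 79.04545 kg
Dose = 1 mcg/kg/min × 79.04545 kg = 79.04545 mcg/min
79.04545 mcg/min × 60 min/hr = 4742.727 mcg/hr
Concentration = 4 mg ÷ 712 mL = 0.005617978 mg/mL = 5.617978 mcg/mL
Rate = 4742.727 mcg/hr ÷ 5.617978 mcg/mL = 844.2055 mL/hr
Volume infused = 844.2055 mL/hr × 0.5 hr = 422.1027 mL
Volume remaining = 712 − 422.1027 = 289.8973 mL
Drug remaining = 289.8973 mL × 5.617978 mcg/mL = 1628.636 mcg = 1.628636 mg

1.63 mg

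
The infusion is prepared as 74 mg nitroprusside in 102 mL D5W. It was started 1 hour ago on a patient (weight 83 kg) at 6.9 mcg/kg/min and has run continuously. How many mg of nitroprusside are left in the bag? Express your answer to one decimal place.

Dose = 6.9 mcg/kg/min × 83 kg = 572.7 mcg/min
572.7 mcg/min × 60 min/hr = 34362 mcg/hr
Concentration = 74 mg ÷ 102 mL = 0.7254902 mg/mL = 725.4902 mcg/mL
Rate = 34362 mcg/hr ÷ 725.4902 mcg/mL = 47.36384 mL/hr
Volume infused = 47.36384 mL/hr × 1 hr = 47.36384 mL
Volume remaining = 102 − 47.36384 = 54.63616 mL
Drug remaining = 54.63616 mL × 725.4902 mcg/mL = 39638 mcg = 39.638 mg

39.6 mg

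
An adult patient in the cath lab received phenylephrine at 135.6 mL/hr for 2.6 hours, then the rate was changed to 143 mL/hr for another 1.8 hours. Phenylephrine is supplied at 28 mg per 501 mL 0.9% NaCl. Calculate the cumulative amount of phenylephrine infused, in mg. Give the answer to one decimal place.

34.1 mg

Concentration = 28 mg ÷ 501 mL = 0.05588822 mg/mL
Stage 1: 135.6 mL/hr × 2.6 hr = 352.56 mL → 352.56 mL × 0.05588822 mg/mL = 19.70395 mg
Stage 2: 143 mL/hr × 1.8 hr = 257.4 mL → 257.4 mL × 0.05588822 mg/mL = 14.38563 mg
Total = 19.70395 + 14.38563 = 34.08958 mg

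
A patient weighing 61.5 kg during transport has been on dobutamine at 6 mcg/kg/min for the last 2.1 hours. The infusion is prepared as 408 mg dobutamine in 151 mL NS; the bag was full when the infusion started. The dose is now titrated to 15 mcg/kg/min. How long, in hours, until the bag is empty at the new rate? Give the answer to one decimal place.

Initial rate:
Dose = 6 mcg/kg/min × 61.5 kg = 369 mcg/min
369 mcg/min × 60 min/hr = 22140 mcg/hr
Concentration = 408 mg ÷ 151 mL = 2.701987 mg/mL = 2701.987 mcg/mL
Rate = 22140 mcg/hr ÷ 2701.987 mcg/mL = 8.193971 mL/hr
Volume infused so far = 8.193971 mL/hr × 2.1 hr = 17.20734 mL
Volume remaining = 151 − 17.20734 = 133.7927 mL
New rate:
Dose = 15 mcg/kg/min × 61.5 kg = 922.5 mcg/min
922.5 mcg/min × 60 min/hr = 55350 mcg/hr
Rate = 55350 mcg/hr ÷ 2701.987 mcg/mL = 20.48493 mL/hr
Time remaining = 133.7927 mL ÷ 20.48493 mL/hr = 6.531274 hr

6.5 hours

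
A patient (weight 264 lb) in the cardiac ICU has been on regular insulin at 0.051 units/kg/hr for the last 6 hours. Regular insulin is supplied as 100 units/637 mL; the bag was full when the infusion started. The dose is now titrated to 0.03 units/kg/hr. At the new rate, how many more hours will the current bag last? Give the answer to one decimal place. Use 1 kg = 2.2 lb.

17.6 hours

Initial rate:
Weight = 264 lb ÷ 2.2 lb/kg = 120 kg
Dose = 0.051 units/kg/hr × 120 kg = 6.12 units/hr
Concentration = 100 units ÷ 637 mL = 0.1569859 units/mL
Rate = 6.12 units/hr ÷ 0.1569859 units/mL = 38.9844 mL/hr
Volume infused so far = 38.9844 mL/hr × 6 hr = 233.9064 mL
Volume remaining = 637 − 233.9064 = 403.0936 mL
New rate:
Dose = 0.03 units/kg/hr × 120 kg = 3.6 units/hr
Rate = 3.6 units/hr ÷ 0.1569859 units/mL = 22.932 mL/hr
Time remaining = 403.0936 mL ÷ 22.932 mL/hr = 17.57778 hr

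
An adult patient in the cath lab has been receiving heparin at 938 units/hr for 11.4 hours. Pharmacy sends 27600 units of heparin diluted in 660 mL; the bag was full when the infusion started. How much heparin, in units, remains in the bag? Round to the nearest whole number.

Concentration = 27600 units ÷ 660 mL = 41.81818 units/mL
Rate = 938 units/hr ÷ 41.81818 units/mL = 22.43043 mL/hr
Volume infused = 22.43043 mL/hr × 11.4 hr = 255.707 mL
Volume remaining = 660 − 255.707 = 404.293 mL
Drug remaining = 404.293 mL × 41.81818 units/mL = 16906.8 units

16907 units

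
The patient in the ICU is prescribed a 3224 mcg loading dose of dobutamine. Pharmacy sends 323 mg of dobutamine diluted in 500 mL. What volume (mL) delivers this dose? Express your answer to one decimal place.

Concentration = 323 mg ÷ 500 mL = 0.646 mg/mL = 646 mcg/mL
Volume = 3224 mcg ÷ 646 mcg/mL = 4.990712 mL

5.0 mL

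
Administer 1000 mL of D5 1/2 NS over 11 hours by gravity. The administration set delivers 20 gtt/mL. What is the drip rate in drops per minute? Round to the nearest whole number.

1000 mL ÷ (11 hr × 60 = 660 min) = 1.515152 mL/min
1.515152 mL/min × 20 gtt/mL = 30.30303 gtt/min

30 gtt/min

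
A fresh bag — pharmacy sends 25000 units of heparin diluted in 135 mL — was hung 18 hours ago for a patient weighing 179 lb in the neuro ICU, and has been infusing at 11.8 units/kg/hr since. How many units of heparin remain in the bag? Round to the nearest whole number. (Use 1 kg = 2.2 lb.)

Weight = 179 lb ÷ 2.2 lb/kg = 81.36364 kg
Dose = 11.8 units/kg/hr × 81.36364 kg = 960.0909 units/hr
Concentration = 25000 units ÷ 135 mL = 185.1852 units/mL
Rate = 960.0909 units/hr ÷ 185.1852 units/mL = 5.184491 mL/hr
Volume infused = 5.184491 mL/hr × 18 hr = 93.32084 mL
Volume remaining = 135 − 93.32084 = 41.67916 mL
Drug remaining = 41.67916 mL × 185.1852 units/mL = 7718.364 units

7718 units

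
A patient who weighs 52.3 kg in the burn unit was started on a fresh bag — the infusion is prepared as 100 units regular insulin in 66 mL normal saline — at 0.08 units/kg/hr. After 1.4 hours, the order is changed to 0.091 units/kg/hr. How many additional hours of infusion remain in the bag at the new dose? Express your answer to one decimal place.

19.8 hours

Initial rate:
Dose = 0.08 units/kg/hr × 52.3 kg = 4.184 units/hr
Concentration = 100 units ÷ 66 mL = 1.515152 units/mL
Rate = 4.184 units/hr ÷ 1.515152 units/mL = 2.76144 mL/hr
Volume infused so far = 2.76144 mL/hr × 1.4 hr = 3.866016 mL
Volume remaining = 66 − 3.866016 = 62.13398 mL
New rate:
Dose = 0.091 units/kg/hr × 52.3 kg = 4.7593 units/hr
Rate = 4.7593 units/hr ÷ 1.515152 units/mL = 3.141138 mL/hr
Time remaining = 62.13398 mL ÷ 3.141138 mL/hr = 19.78072 hr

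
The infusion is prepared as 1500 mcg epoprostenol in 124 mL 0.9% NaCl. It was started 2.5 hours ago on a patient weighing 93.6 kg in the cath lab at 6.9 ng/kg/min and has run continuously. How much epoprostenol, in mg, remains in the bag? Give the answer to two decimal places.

1.40 mg

Dose = 6.9 ng/kg/min × 93.6 kg = 645.84 ng/min
645.84 ng/min × 60 min/hr = 38750.4 ng/hr
Concentration = 1500 mcg ÷ 124 mL = 12.09677 mcg/mL = 12096.77 ng/mL
Rate = 38750.4 ng/hr ÷ 12096.77 ng/mL = 3.203366 mL/hr
Volume infused = 3.203366 mL/hr × 2.5 hr = 8.008416 mL
Volume remaining = 124 − 8.008416 = 115.9916 mL
Drug remaining = 115.9916 mL × 12096.77 ng/mL = 1403124 ng = 1.403124 mg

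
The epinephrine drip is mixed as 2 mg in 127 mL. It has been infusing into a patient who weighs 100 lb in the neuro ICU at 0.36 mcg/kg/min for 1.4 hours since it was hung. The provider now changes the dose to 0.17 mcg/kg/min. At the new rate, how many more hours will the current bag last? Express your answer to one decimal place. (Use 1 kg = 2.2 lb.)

Initial rate:
Weight = 100 lb ÷ 2.2 lb/kg = 45.45455 kg
Dose = 0.36 mcg/kg/min × 45.45455 kg = 16.36364 mcg/min
16.36364 mcg/min × 60 min/hr = 981.8182 mcg/hr
Concentration = 2 mg ÷ 127 mL = 0.01574803 mg/mL = 15.74803 mcg/mL
Rate = 981.8182 mcg/hr ÷ 15.74803 mcg/mL = 62.34545 mL/hr
Volume infused so far = 62.34545 mL/hr × 1.4 hr = 87.28364 mL
Volume remaining = 127 − 87.28364 = 39.71636 mL
New rate:
Dose = 0.17 mcg/kg/min × 45.45455 kg = 7.727273 mcg/min
7.727273 mcg/min × 60 min/hr = 463.6364 mcg/hr
Rate = 463.6364 mcg/hr ÷ 15.74803 mcg/mL = 29.44091 mL/hr
Time remaining = 39.71636 mL ÷ 29.44091 mL/hr = 1.34902 hr

1.3 hours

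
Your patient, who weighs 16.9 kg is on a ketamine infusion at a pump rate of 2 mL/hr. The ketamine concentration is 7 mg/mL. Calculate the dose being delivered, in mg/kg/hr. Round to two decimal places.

Drug rate = 2 mL/hr × 7 mg/mL = 14 mg/hr
14 mg/hr ÷ 16.9 kg = 0.8284024 mg/kg/hr

0.83 mg/kg/hr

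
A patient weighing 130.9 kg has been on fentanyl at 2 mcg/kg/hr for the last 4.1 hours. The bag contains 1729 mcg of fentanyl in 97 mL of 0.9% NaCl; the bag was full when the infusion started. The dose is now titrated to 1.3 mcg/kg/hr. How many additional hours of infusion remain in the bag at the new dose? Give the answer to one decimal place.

3.9 hours

Initial rate:
Dose = 2 mcg/kg/hr × 130.9 kg = 261.8 mcg/hr
Concentration = 1729 mcg ÷ 97 mL = 17.82474 mcg/mL
Rate = 261.8 mcg/hr ÷ 17.82474 mcg/mL = 14.68745 mL/hr
Volume infused so far = 14.68745 mL/hr × 4.1 hr = 60.21854 mL
Volume remaining = 97 − 60.21854 = 36.78146 mL
New rate:
Dose = 1.3 mcg/kg/hr × 130.9 kg = 170.17 mcg/hr
Rate = 170.17 mcg/hr ÷ 17.82474 mcg/mL = 9.546842 mL/hr
Time remaining = 36.78146 mL ÷ 9.546842 mL/hr = 3.852735 hr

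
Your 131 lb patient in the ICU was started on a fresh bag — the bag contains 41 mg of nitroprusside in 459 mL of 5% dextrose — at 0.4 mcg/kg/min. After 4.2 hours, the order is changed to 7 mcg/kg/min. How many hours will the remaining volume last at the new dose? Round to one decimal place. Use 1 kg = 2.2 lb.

1.4 hours

Initial rate:
Weight = 131 lb ÷ 2.2 lb/kg = 59.54545 kg
Dose = 0.4 mcg/kg/min × 59.54545 kg = 23.81818 mcg/min
23.81818 mcg/min × 60 min/hr = 1429.091 mcg/hr
Concentration = 41 mg ÷ 459 mL = 0.08932462 mg/mL = 89.32462 mcg/mL
Rate = 1429.091 mcg/hr ÷ 89.32462 mcg/mL = 15.99885 mL/hr
Volume infused so far = 15.99885 mL/hr × 4.2 hr = 67.19516 mL
Volume remaining = 459 − 67.19516 = 391.8048 mL
New rate:
Dose = 7 mcg/kg/min × 59.54545 kg = 416.8182 mcg/min
416.8182 mcg/min × 60 min/hr = 25009.09 mcg/hr
Rate = 25009.09 mcg/hr ÷ 89.32462 mcg/mL = 279.9798 mL/hr
Time remaining = 391.8048 mL ÷ 279.9798 mL/hr = 1.399404 hr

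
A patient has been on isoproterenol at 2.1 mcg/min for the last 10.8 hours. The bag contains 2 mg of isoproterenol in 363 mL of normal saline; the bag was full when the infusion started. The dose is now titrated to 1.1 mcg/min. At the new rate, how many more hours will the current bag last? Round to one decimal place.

9.7 hours

Initial rate:
2.1 mcg/min × 60 min/hr = 126 mcg/hr
Concentration = 2 mg ÷ 363 mL = 0.005509642 mg/mL = 5.509642 mcg/mL
Rate = 126 mcg/hr ÷ 5.509642 mcg/mL = 22.869 mL/hr
Volume infused so far = 22.869 mL/hr × 10.8 hr = 246.9852 mL
Volume remaining = 363 − 246.9852 = 116.0148 mL
New rate:
1.1 mcg/min × 60 min/hr = 66 mcg/hr
Rate = 66 mcg/hr ÷ 5.509642 mcg/mL = 11.979 mL/hr
Time remaining = 116.0148 mL ÷ 11.979 mL/hr = 9.684848 hr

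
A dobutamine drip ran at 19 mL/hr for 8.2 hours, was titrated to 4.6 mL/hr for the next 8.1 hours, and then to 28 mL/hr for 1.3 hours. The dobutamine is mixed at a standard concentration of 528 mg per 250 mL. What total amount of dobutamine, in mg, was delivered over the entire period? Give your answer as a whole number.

485 mg

Concentration = 528 mg ÷ 250 mL = 2.112 mg/mL
Stage 1: 19 mL/hr × 8.2 hr = 155.8 mL → 155.8 mL × 2.112 mg/mL = 329.0496 mg
Stage 2: 4.6 mL/hr × 8.1 hr = 37.26 mL → 37.26 mL × 2.112 mg/mL = 78.69312 mg
Stage 3: 28 mL/hr × 1.3 hr = 36.4 mL → 36.4 mL × 2.112 mg/mL = 76.8768 mg
Total = 329.0496 + 78.69312 + 76.8768 = 484.6195 mg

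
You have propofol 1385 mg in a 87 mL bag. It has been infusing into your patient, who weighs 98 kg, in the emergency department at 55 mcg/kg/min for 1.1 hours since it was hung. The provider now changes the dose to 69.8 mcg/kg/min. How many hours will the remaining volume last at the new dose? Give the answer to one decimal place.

2.5 hours

Initial rate:
Dose = 55 mcg/kg/min × 98 kg = 5390 mcg/min
5390 mcg/min × 60 min/hr = 323400 mcg/hr
Concentration = 1385 mg ÷ 87 mL = 15.91954 mg/mL = 15919.54 mcg/mL
Rate = 323400 mcg/hr ÷ 15919.54 mcg/mL = 20.31466 mL/hr
Volume infused so far = 20.31466 mL/hr × 1.1 hr = 22.34612 mL
Volume remaining = 87 − 22.34612 = 64.65388 mL
New rate:
Dose = 69.8 mcg/kg/min × 98 kg = 6840.4 mcg/min
6840.4 mcg/min × 60 min/hr = 410424 mcg/hr
Rate = 410424 mcg/hr ÷ 15919.54 mcg/mL = 25.78115 mL/hr
Time remaining = 64.65388 mL ÷ 25.78115 mL/hr = 2.507797 hr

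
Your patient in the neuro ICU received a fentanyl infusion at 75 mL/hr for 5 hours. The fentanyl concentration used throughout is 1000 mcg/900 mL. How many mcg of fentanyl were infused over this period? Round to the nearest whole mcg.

Concentration = 1000 mcg ÷ 900 mL = 1.111111 mcg/mL
Drug rate = 75 mL/hr × 1.111111 mcg/mL = 83.33333 mcg/hr
Total = 83.33333 mcg/hr × 5 hr = 416.6667 mcg

417 mcg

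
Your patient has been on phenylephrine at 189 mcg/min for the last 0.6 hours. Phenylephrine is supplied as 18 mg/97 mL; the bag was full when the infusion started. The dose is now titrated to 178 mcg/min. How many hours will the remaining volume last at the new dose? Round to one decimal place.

1.0 hours

Initial rate:
189 mcg/min × 60 min/hr = 11340 mcg/hr
Concentration = 18 mg ÷ 97 mL = 0.185567 mg/mL = 185.567 mcg/mL
Rate = 11340 mcg/hr ÷ 185.567 mcg/mL = 61.11 mL/hr
Volume infused so far = 61.11 mL/hr × 0.6 hr = 36.666 mL
Volume remaining = 97 − 36.666 = 60.334 mL
New rate:
178 mcg/min × 60 min/hr = 10680 mcg/hr
Rate = 10680 mcg/hr ÷ 185.567 mcg/mL = 57.55333 mL/hr
Time remaining = 60.334 mL ÷ 57.55333 mL/hr = 1.048315 hr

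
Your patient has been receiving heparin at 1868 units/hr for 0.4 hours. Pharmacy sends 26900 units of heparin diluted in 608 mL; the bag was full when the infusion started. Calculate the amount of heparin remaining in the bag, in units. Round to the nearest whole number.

26153 units

Concentration = 26900 units ÷ 608 mL = 44.24342 units/mL
Rate = 1868 units/hr ÷ 44.24342 units/mL = 42.22097 mL/hr
Volume infused = 42.22097 mL/hr × 0.4 hr = 16.88839 mL
Volume remaining = 608 − 16.88839 = 591.1116 mL
Drug remaining = 591.1116 mL × 44.24342 units/mL = 26152.8 units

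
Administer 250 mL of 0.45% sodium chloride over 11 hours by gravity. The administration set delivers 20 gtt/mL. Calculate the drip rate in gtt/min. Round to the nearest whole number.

250 mL ÷ (11 hr × 60 = 660 min) = 0.3787879 mL/min
0.3787879 mL/min × 20 gtt/mL = 7.575758 gtt/min

8 gtt/min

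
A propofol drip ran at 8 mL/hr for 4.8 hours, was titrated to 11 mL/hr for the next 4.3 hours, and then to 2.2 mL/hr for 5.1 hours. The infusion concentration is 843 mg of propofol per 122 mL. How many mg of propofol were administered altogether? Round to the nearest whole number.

670 mg

Concentration = 843 mg ÷ 122 mL = 6.909836 mg/mL
Stage 1: 8 mL/hr × 4.8 hr = 38.4 mL → 38.4 mL × 6.909836 mg/mL = 265.3377 mg
Stage 2: 11 mL/hr × 4.3 hr = 47.3 mL → 47.3 mL × 6.909836 mg/mL = 326.8352 mg
Stage 3: 2.2 mL/hr × 5.1 hr = 11.22 mL → 11.22 mL × 6.909836 mg/mL = 77.52836 mg
Total = 265.3377 + 326.8352 + 77.52836 = 669.7013 mg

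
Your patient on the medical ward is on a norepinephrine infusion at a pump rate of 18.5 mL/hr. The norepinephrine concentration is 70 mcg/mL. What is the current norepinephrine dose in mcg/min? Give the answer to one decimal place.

21.6 mcg/min

Drug rate = 18.5 mL/hr × 70 mcg/mL = 1295 mcg/hr
1295 mcg/hr ÷ 60 min/hr = 21.58333 mcg/min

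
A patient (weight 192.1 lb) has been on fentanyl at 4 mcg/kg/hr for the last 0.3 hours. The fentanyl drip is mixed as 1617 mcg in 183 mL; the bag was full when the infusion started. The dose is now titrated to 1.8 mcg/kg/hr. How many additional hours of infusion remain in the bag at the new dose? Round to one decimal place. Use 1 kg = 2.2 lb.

Initial rate:
Weight = 192.1 lb ÷ 2.2 lb/kg = 87.31818 kg
Dose = 4 mcg/kg/hr × 87.31818 kg = 349.2727 mcg/hr
Concentration = 1617 mcg ÷ 183 mL = 8.836066 mcg/mL
Rate = 349.2727 mcg/hr ÷ 8.836066 mcg/mL = 39.52808 mL/hr
Volume infused so far = 39.52808 mL/hr × 0.3 hr = 11.85842 mL
Volume remaining = 183 − 11.85842 = 171.1416 mL
New rate:
Dose = 1.8 mcg/kg/hr × 87.31818 kg = 157.1727 mcg/hr
Rate = 157.1727 mcg/hr ÷ 8.836066 mcg/mL = 17.78764 mL/hr
Time remaining = 171.1416 mL ÷ 17.78764 mL/hr = 9.621378 hr

9.6 hours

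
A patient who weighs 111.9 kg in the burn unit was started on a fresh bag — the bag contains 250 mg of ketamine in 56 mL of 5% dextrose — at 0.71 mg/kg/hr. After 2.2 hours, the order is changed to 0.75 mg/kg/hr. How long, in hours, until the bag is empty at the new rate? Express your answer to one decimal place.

0.9 hours

Initial rate:
Dose = 0.71 mg/kg/hr × 111.9 kg = 79.449 mg/hr
Concentration = 250 mg ÷ 56 mL = 4.464286 mg/mL
Rate = 79.449 mg/hr ÷ 4.464286 mg/mL = 17.79658 mL/hr
Volume infused so far = 17.79658 mL/hr × 2.2 hr = 39.15247 mL
Volume remaining = 56 − 39.15247 = 16.84753 mL
New rate:
Dose = 0.75 mg/kg/hr × 111.9 kg = 83.925 mg/hr
Rate = 83.925 mg/hr ÷ 4.464286 mg/mL = 18.7992 mL/hr
Time remaining = 16.84753 mL ÷ 18.7992 mL/hr = 0.8961835 hr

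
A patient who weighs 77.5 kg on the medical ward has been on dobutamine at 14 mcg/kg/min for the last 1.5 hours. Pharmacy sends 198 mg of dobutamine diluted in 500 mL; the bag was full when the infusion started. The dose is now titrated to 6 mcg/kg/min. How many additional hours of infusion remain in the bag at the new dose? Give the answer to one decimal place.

3.6 hours

Initial rate:
Dose = 14 mcg/kg/min × 77.5 kg = 1085 mcg/min
1085 mcg/min × 60 min/hr = 65100 mcg/hr
Concentration = 198 mg ÷ 500 mL = 0.396 mg/mL = 396 mcg/mL
Rate = 65100 mcg/hr ÷ 396 mcg/mL = 164.3939 mL/hr
Volume infused so far = 164.3939 mL/hr × 1.5 hr = 246.5909 mL
Volume remaining = 500 − 246.5909 = 253.4091 mL
New rate:
Dose = 6 mcg/kg/min × 77.5 kg = 465 mcg/min
465 mcg/min × 60 min/hr = 27900 mcg/hr
Rate = 27900 mcg/hr ÷ 396 mcg/mL = 70.45455 mL/hr
Time remaining = 253.4091 mL ÷ 70.45455 mL/hr = 3.596774 hr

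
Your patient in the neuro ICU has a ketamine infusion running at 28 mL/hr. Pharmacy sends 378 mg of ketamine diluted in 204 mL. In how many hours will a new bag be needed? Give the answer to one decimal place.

Duration = 204 mL ÷ 28 mL/hr = 7.285714 hr

7.3 hours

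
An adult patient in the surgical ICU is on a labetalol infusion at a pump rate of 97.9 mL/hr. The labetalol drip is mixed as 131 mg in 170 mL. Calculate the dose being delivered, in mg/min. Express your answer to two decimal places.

Concentration = 131 mg ÷ 170 mL = 0.7705882 mg/mL
Drug rate = 97.9 mL/hr × 0.7705882 mg/mL = 75.44059 mg/hr
75.44059 mg/hr ÷ 60 min/hr = 1.257343 mg/min

1.26 mg/min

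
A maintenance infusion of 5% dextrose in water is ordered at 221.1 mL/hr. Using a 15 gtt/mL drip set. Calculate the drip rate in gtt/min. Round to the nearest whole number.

55 gtt/min

221.1 mL/hr ÷ 60 min/hr = 3.685 mL/min
3.685 mL/min × 15 gtt/mL = 55.275 gtt/min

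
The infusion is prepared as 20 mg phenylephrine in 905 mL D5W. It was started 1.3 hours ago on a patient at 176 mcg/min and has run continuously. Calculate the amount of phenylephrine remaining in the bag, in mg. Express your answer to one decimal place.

6.3 mg

176 mcg/min × 60 min/hr = 10560 mcg/hr
Concentration = 20 mg ÷ 905 mL = 0.02209945 mg/mL = 22.09945 mcg/mL
Rate = 10560 mcg/hr ÷ 22.09945 mcg/mL = 477.84 mL/hr
Volume infused = 477.84 mL/hr × 1.3 hr = 621.192 mL
Volume remaining = 905 − 621.192 = 283.808 mL
Drug remaining = 283.808 mL × 22.09945 mcg/mL = 6272 mcg = 6.272 mg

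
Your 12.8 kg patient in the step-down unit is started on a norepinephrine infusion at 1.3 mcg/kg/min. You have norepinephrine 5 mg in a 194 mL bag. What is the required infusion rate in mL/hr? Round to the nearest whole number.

Dose = 1.3 mcg/kg/min × 12.8 kg = 16.64 mcg/min
16.64 mcg/min × 60 min/hr = 998.4 mcg/hr
Concentration = 5 mg ÷ 194 mL = 0.0257732 mg/mL = 25.7732 mcg/mL
Rate = 998.4 mcg/hr ÷ 25.7732 mcg/mL = 38.73792 mL/hr

39 mL/hr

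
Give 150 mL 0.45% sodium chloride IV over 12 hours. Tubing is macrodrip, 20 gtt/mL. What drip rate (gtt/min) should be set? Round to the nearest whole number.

150 mL ÷ (12 hr × 60 = 720 min) = 0.2083333 mL/min
0.2083333 mL/min × 20 gtt/mL = 4.166667 gtt/min

4 gtt/min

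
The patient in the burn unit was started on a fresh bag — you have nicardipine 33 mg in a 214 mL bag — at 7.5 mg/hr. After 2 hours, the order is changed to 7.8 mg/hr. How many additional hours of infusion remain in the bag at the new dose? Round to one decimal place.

Initial rate:
Concentration = 33 mg ÷ 214 mL = 0.1542056 mg/mL
Rate = 7.5 mg/hr ÷ 0.1542056 mg/mL = 48.63636 mL/hr
Volume infused so far = 48.63636 mL/hr × 2 hr = 97.27273 mL
Volume remaining = 214 − 97.27273 = 116.7273 mL
New rate:
Rate = 7.8 mg/hr ÷ 0.1542056 mg/mL = 50.58182 mL/hr
Time remaining = 116.7273 mL ÷ 50.58182 mL/hr = 2.307692 hr

2.3 hours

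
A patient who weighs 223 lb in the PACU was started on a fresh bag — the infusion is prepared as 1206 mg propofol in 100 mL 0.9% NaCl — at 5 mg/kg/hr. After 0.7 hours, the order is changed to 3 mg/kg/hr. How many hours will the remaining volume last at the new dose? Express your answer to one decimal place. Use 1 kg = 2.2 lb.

Initial rate:
Weight = 223 lb ÷ 2.2 lb/kg = 101.3636 kg
Dose = 5 mg/kg/hr × 101.3636 kg = 506.8182 mg/hr
Concentration = 1206 mg ÷ 100 mL = 12.06 mg/mL
Rate = 506.8182 mg/hr ÷ 12.06 mg/mL = 42.02472 mL/hr
Volume infused so far = 42.02472 mL/hr × 0.7 hr = 29.41731 mL
Volume remaining = 100 − 29.41731 = 70.58269 mL
New rate:
Dose = 3 mg/kg/hr × 101.3636 kg = 304.0909 mg/hr
Rate = 304.0909 mg/hr ÷ 12.06 mg/mL = 25.21483 mL/hr
Time remaining = 70.58269 mL ÷ 25.21483 mL/hr = 2.799253 hr

2.8 hours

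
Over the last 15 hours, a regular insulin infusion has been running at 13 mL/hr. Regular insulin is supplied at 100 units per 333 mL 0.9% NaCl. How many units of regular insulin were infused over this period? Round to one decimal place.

Concentration = 100 units ÷ 333 mL = 0.3003003 units/mL
Drug rate = 13 mL/hr × 0.3003003 units/mL = 3.903904 units/hr
Total = 3.903904 units/hr × 15 hr = 58.55856 units

58.6 units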